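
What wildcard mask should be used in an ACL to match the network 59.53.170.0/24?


Subnet mask: 255.255.255.0
Wildcard = 255.255.255.255 - subnet mask
255 - 255 = 0
255 - 255 = 0
255 - 255 = 0
255 - 0 = 255
Wildcard: 0.0.0.255


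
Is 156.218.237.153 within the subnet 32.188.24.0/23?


Subnet network: 32.188.24.0
Test IP AND mask: 156.218.236.0
No, 156.218.237.153 is not in 32.188.24.0/23


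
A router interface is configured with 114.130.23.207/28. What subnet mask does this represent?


/28 means 28 network bits, 4 host bits
Binary: 11111111111111111111111111110000
Mask: 255.255.255.240


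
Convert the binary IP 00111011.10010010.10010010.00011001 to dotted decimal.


00111011 = 59
10010010 = 146
10010010 = 146
00011001 = 25
IP: 59.146.146.25


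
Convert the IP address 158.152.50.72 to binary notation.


158 = 10011110
152 = 10011000
50 = 00110010
72 = 01001000
Binary: 10011110.10011000.00110010.01001000


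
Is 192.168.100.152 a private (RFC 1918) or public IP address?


RFC 1918 private ranges:
  10.0.0.0/8 (10.0.0.0 - 10.255.255.255)
  172.16.0.0/12 (172.16.0.0 - 172.31.255.255)
  192.168.0.0/16 (192.168.0.0 - 192.168.255.255)
Private (in 192.168.0.0/16)


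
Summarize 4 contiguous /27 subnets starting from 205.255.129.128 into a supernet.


Original prefix: /27
Number of subnets: 4 = 2^2
New prefix = 27 - 2 = 25
Supernet: 205.255.129.128/25


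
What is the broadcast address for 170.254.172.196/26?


Network: 170.254.172.192/26
Host bits = 6
Set all host bits to 1:
Broadcast: 170.254.172.255


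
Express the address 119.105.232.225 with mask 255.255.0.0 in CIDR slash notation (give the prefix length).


Binary: 11111111.11111111.00000000.00000000
Count leading 1s
Prefix: /16


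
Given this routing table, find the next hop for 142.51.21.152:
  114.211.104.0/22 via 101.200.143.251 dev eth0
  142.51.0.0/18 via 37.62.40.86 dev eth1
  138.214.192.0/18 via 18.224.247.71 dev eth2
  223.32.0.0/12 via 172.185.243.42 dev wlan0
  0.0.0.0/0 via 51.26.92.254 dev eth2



Longest prefix match for 142.51.21.152:
  /22 114.211.104.0: no
  /18 142.51.0.0: MATCH
  /18 138.214.192.0: no
  /12 223.32.0.0: no
  /0 0.0.0.0: MATCH
Selected: next-hop 37.62.40.86 via eth1 (matched /18)


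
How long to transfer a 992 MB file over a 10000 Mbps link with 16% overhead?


Effective throughput = 10000 * (1 - 16/100) = 8400 Mbps
File size in Mb = 992 * 8 = 7936 Mb
Time = 7936 / 8400
Time = 0.9448 seconds


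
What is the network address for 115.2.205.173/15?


IP:   01110011.00000010.11001101.10101101
Mask: 11111111.11111110.00000000.00000000
AND operation:
Net:  01110011.00000010.00000000.00000000
Network: 115.2.0.0/15


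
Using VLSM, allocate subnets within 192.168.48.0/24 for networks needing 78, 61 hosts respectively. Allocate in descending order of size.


78 hosts -> /25 (126 usable): 192.168.48.0/25
61 hosts -> /26 (62 usable): 192.168.48.128/26
Allocation: 192.168.48.0/25 (78 hosts, 126 usable); 192.168.48.128/26 (61 hosts, 62 usable)


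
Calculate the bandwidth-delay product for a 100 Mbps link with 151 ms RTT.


BDP = bandwidth * RTT
= 100 Mbps * 151 ms
= 100 * 1e6 * 151 / 1000 bits
= 15100000 bits
= 1887500 bytes
= 1843.2617 KB
BDP = 15100000 bits (1887500 bytes)


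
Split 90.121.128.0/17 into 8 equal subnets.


New prefix = 17 + 3 = 20
Each subnet has 4096 addresses
  90.121.128.0/20
  90.121.144.0/20
  90.121.160.0/20
  90.121.176.0/20
  90.121.192.0/20
  90.121.208.0/20
  90.121.224.0/20
  90.121.240.0/20
Subnets: 90.121.128.0/20, 90.121.144.0/20, 90.121.160.0/20, 90.121.176.0/20, 90.121.192.0/20, 90.121.208.0/20, 90.121.224.0/20, 90.121.240.0/20


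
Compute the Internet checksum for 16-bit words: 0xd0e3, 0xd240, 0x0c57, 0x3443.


Sum all words (with carry folding):
+ 0xd0e3 = 0xd0e3
+ 0xd240 = 0xa324
+ 0x0c57 = 0xaf7b
+ 0x3443 = 0xe3be
One's complement: ~0xe3be
Checksum = 0x1c41


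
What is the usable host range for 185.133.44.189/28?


Network: 185.133.44.176
Broadcast: 185.133.44.191
First usable = network + 1
Last usable = broadcast - 1
Range: 185.133.44.177 to 185.133.44.190


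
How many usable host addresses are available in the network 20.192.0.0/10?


Host bits = 32 - 10 = 22
Total addresses = 2^22 = 4194304
Usable = total - 2 (network and broadcast)
Usable hosts: 4194302


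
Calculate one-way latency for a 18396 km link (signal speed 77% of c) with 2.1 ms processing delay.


Speed = 0.77 * 3e5 km/s = 231000 km/s
Propagation delay = 18396 / 231000 = 0.0796 s = 79.6364 ms
Processing delay = 2.1 ms
Total one-way latency = 81.7364 ms


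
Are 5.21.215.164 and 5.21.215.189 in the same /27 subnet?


Mask: 255.255.255.224
5.21.215.164 AND mask = 5.21.215.160
5.21.215.189 AND mask = 5.21.215.160
Yes, same subnet (5.21.215.160)


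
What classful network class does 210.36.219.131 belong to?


First octet: 210
Binary: 11010010
110xxxxx -> Class C (192-223)
Class C, default mask 255.255.255.0 (/24)


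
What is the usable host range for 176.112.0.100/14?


Network: 176.112.0.0
Broadcast: 176.115.255.255
First usable = network + 1
Last usable = broadcast - 1
Range: 176.112.0.1 to 176.115.255.254


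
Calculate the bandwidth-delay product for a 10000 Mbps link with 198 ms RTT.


BDP = bandwidth * RTT
= 10000 Mbps * 198 ms
= 10000 * 1e6 * 198 / 1000 bits
= 1980000000 bits
= 247500000 bytes
= 241699.2188 KB
BDP = 1980000000 bits (247500000 bytes)


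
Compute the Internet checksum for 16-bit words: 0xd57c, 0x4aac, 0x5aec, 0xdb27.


Sum all words (with carry folding):
+ 0xd57c = 0xd57c
+ 0x4aac = 0x2029
+ 0x5aec = 0x7b15
+ 0xdb27 = 0x563d
One's complement: ~0x563d
Checksum = 0xa9c2


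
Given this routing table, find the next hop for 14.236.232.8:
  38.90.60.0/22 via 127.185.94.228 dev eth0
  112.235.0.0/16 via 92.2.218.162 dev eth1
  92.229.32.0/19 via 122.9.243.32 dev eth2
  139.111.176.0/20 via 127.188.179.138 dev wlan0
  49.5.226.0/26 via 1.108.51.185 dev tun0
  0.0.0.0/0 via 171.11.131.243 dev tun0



Longest prefix match for 14.236.232.8:
  /22 38.90.60.0: no
  /16 112.235.0.0: no
  /19 92.229.32.0: no
  /20 139.111.176.0: no
  /26 49.5.226.0: no
  /0 0.0.0.0: MATCH
Selected: next-hop 171.11.131.243 via tun0 (matched /0)


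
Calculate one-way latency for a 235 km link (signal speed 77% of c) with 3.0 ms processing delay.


Speed = 0.77 * 3e5 km/s = 231000 km/s
Propagation delay = 235 / 231000 = 0.001 s = 1.0173 ms
Processing delay = 3.0 ms
Total one-way latency = 4.0173 ms


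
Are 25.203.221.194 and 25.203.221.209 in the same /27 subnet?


Mask: 255.255.255.224
25.203.221.194 AND mask = 25.203.221.192
25.203.221.209 AND mask = 25.203.221.192
Yes, same subnet (25.203.221.192)


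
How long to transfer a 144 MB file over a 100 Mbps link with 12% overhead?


Effective throughput = 100 * (1 - 12/100) = 88 Mbps
File size in Mb = 144 * 8 = 1152 Mb
Time = 1152 / 88
Time = 13.0909 seconds


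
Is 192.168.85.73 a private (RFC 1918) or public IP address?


RFC 1918 private ranges:
  10.0.0.0/8 (10.0.0.0 - 10.255.255.255)
  172.16.0.0/12 (172.16.0.0 - 172.31.255.255)
  192.168.0.0/16 (192.168.0.0 - 192.168.255.255)
Private (in 192.168.0.0/16)


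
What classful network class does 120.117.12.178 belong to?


First octet: 120
Binary: 01111000
0xxxxxxx -> Class A (1-126)
Class A, default mask 255.0.0.0 (/8)


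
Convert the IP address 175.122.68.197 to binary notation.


175 = 10101111
122 = 01111010
68 = 01000100
197 = 11000101
Binary: 10101111.01111010.01000100.11000101


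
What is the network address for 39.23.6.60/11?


IP:   00100111.00010111.00000110.00111100
Mask: 11111111.11100000.00000000.00000000
AND operation:
Net:  00100111.00000000.00000000.00000000
Network: 39.0.0.0/11


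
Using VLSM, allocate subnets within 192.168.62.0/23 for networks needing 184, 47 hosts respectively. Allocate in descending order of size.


184 hosts -> /24 (254 usable): 192.168.62.0/24
47 hosts -> /26 (62 usable): 192.168.63.0/26
Allocation: 192.168.62.0/24 (184 hosts, 254 usable); 192.168.63.0/26 (47 hosts, 62 usable)


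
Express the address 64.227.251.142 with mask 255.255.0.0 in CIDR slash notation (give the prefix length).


Binary: 11111111.11111111.00000000.00000000
Count leading 1s
Prefix: /16


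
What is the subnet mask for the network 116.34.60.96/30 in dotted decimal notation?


/30 means 30 network bits, 2 host bits
Binary: 11111111111111111111111111111100
Mask: 255.255.255.252


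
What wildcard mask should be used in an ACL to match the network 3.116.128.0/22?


Subnet mask: 255.255.252.0
Wildcard = 255.255.255.255 - subnet mask
255 - 255 = 0
255 - 255 = 0
255 - 252 = 3
255 - 0 = 255
Wildcard: 0.0.3.255


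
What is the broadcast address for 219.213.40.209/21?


Network: 219.213.40.0/21
Host bits = 11
Set all host bits to 1:
Broadcast: 219.213.47.255


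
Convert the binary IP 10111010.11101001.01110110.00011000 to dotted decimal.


10111010 = 186
11101001 = 233
01110110 = 118
00011000 = 24
IP: 186.233.118.24


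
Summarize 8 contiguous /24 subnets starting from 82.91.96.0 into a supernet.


Original prefix: /24
Number of subnets: 8 = 2^3
New prefix = 24 - 3 = 21
Supernet: 82.91.96.0/21


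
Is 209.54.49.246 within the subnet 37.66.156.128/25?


Subnet network: 37.66.156.128
Test IP AND mask: 209.54.49.128
No, 209.54.49.246 is not in 37.66.156.128/25


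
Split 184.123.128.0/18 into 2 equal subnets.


New prefix = 18 + 1 = 19
Each subnet has 8192 addresses
  184.123.128.0/19
  184.123.160.0/19
Subnets: 184.123.128.0/19, 184.123.160.0/19


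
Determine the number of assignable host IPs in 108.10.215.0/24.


Host bits = 32 - 24 = 8
Total addresses = 2^8 = 256
Usable = total - 2 (network and broadcast)
Usable hosts: 254


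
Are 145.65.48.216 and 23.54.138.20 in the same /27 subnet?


Mask: 255.255.255.224
145.65.48.216 AND mask = 145.65.48.192
23.54.138.20 AND mask = 23.54.138.0
No, different subnets (145.65.48.192 vs 23.54.138.0)


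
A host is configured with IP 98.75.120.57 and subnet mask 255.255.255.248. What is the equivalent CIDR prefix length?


Binary: 11111111.11111111.11111111.11111000
Count leading 1s
Prefix: /29


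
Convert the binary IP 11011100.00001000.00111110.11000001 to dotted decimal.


11011100 = 220
00001000 = 8
00111110 = 62
11000001 = 193
IP: 220.8.62.193


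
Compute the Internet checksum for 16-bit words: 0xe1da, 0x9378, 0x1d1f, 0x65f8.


Sum all words (with carry folding):
+ 0xe1da = 0xe1da
+ 0x9378 = 0x7553
+ 0x1d1f = 0x9272
+ 0x65f8 = 0xf86a
One's complement: ~0xf86a
Checksum = 0x0795


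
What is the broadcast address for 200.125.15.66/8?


Network: 200.0.0.0/8
Host bits = 24
Set all host bits to 1:
Broadcast: 200.255.255.255


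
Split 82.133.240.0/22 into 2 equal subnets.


New prefix = 22 + 1 = 23
Each subnet has 512 addresses
  82.133.240.0/23
  82.133.242.0/23
Subnets: 82.133.240.0/23, 82.133.242.0/23


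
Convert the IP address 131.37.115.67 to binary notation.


131 = 10000011
37 = 00100101
115 = 01110011
67 = 01000011
Binary: 10000011.00100101.01110011.01000011


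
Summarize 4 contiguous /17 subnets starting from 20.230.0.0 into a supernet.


Original prefix: /17
Number of subnets: 4 = 2^2
New prefix = 17 - 2 = 15
Supernet: 20.230.0.0/15


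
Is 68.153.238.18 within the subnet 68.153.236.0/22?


Subnet network: 68.153.236.0
Test IP AND mask: 68.153.236.0
Yes, 68.153.238.18 is in 68.153.236.0/22


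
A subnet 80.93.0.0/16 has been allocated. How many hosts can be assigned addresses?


Host bits = 32 - 16 = 16
Total addresses = 2^16 = 65536
Usable = total - 2 (network and broadcast)
Usable hosts: 65534


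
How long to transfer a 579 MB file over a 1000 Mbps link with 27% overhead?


Effective throughput = 1000 * (1 - 27/100) = 730 Mbps
File size in Mb = 579 * 8 = 4632 Mb
Time = 4632 / 730
Time = 6.3452 seconds


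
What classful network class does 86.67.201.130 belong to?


First octet: 86
Binary: 01010110
0xxxxxxx -> Class A (1-126)
Class A, default mask 255.0.0.0 (/8)


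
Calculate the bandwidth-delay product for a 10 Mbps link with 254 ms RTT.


BDP = bandwidth * RTT
= 10 Mbps * 254 ms
= 10 * 1e6 * 254 / 1000 bits
= 2540000 bits
= 317500 bytes
= 310.0586 KB
BDP = 2540000 bits (317500 bytes)


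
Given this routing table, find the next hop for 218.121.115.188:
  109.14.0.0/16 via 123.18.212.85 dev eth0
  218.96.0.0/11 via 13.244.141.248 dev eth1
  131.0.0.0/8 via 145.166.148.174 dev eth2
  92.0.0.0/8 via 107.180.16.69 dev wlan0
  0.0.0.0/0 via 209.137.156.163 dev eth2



Longest prefix match for 218.121.115.188:
  /16 109.14.0.0: no
  /11 218.96.0.0: MATCH
  /8 131.0.0.0: no
  /8 92.0.0.0: no
  /0 0.0.0.0: MATCH
Selected: next-hop 13.244.141.248 via eth1 (matched /11)


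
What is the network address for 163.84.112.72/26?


IP:   10100011.01010100.01110000.01001000
Mask: 11111111.11111111.11111111.11000000
AND operation:
Net:  10100011.01010100.01110000.01000000
Network: 163.84.112.64/26


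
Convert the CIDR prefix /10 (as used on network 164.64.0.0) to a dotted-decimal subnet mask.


/10 means 10 network bits, 22 host bits
Binary: 11111111110000000000000000000000
Mask: 255.192.0.0


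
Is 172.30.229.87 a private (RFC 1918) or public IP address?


RFC 1918 private ranges:
  10.0.0.0/8 (10.0.0.0 - 10.255.255.255)
  172.16.0.0/12 (172.16.0.0 - 172.31.255.255)
  192.168.0.0/16 (192.168.0.0 - 192.168.255.255)
Private (in 172.16.0.0/12)


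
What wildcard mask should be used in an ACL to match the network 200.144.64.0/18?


Subnet mask: 255.255.192.0
Wildcard = 255.255.255.255 - subnet mask
255 - 255 = 0
255 - 255 = 0
255 - 192 = 63
255 - 0 = 255
Wildcard: 0.0.63.255


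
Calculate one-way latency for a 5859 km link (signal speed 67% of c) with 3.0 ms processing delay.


Speed = 0.67 * 3e5 km/s = 201000 km/s
Propagation delay = 5859 / 201000 = 0.0291 s = 29.1493 ms
Processing delay = 3.0 ms
Total one-way latency = 32.1493 ms


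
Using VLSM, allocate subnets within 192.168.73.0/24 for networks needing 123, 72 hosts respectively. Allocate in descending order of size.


123 hosts -> /25 (126 usable): 192.168.73.0/25
72 hosts -> /25 (126 usable): 192.168.73.128/25
Allocation: 192.168.73.0/25 (123 hosts, 126 usable); 192.168.73.128/25 (72 hosts, 126 usable)


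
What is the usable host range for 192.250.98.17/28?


Network: 192.250.98.16
Broadcast: 192.250.98.31
First usable = network + 1
Last usable = broadcast - 1
Range: 192.250.98.17 to 192.250.98.30


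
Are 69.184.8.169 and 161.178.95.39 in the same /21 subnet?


Mask: 255.255.248.0
69.184.8.169 AND mask = 69.184.8.0
161.178.95.39 AND mask = 161.178.88.0
No, different subnets (69.184.8.0 vs 161.178.88.0)


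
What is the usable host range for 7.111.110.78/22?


Network: 7.111.108.0
Broadcast: 7.111.111.255
First usable = network + 1
Last usable = broadcast - 1
Range: 7.111.108.1 to 7.111.111.254


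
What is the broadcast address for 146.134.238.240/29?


Network: 146.134.238.240/29
Host bits = 3
Set all host bits to 1:
Broadcast: 146.134.238.247


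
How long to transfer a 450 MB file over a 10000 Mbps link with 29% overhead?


Effective throughput = 10000 * (1 - 29/100) = 7100 Mbps
File size in Mb = 450 * 8 = 3600 Mb
Time = 3600 / 7100
Time = 0.507 seconds


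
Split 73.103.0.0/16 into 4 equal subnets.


New prefix = 16 + 2 = 18
Each subnet has 16384 addresses
  73.103.0.0/18
  73.103.64.0/18
  73.103.128.0/18
  73.103.192.0/18
Subnets: 73.103.0.0/18, 73.103.64.0/18, 73.103.128.0/18, 73.103.192.0/18


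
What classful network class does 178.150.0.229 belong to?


First octet: 178
Binary: 10110010
10xxxxxx -> Class B (128-191)
Class B, default mask 255.255.0.0 (/16)


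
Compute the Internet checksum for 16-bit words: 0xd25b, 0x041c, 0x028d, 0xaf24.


Sum all words (with carry folding):
+ 0xd25b = 0xd25b
+ 0x041c = 0xd677
+ 0x028d = 0xd904
+ 0xaf24 = 0x8829
One's complement: ~0x8829
Checksum = 0x77d6


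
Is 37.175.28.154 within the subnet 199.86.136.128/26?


Subnet network: 199.86.136.128
Test IP AND mask: 37.175.28.128
No, 37.175.28.154 is not in 199.86.136.128/26


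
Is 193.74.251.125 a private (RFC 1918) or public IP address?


RFC 1918 private ranges:
  10.0.0.0/8 (10.0.0.0 - 10.255.255.255)
  172.16.0.0/12 (172.16.0.0 - 172.31.255.255)
  192.168.0.0/16 (192.168.0.0 - 192.168.255.255)
Public (not in any RFC 1918 range)


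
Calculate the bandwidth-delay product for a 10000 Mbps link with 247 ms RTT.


BDP = bandwidth * RTT
= 10000 Mbps * 247 ms
= 10000 * 1e6 * 247 / 1000 bits
= 2470000000 bits
= 308750000 bytes
= 301513.6719 KB
BDP = 2470000000 bits (308750000 bytes)


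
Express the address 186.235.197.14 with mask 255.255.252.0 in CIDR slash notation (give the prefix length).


Binary: 11111111.11111111.11111100.00000000
Count leading 1s
Prefix: /22


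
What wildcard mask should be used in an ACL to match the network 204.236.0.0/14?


Subnet mask: 255.252.0.0
Wildcard = 255.255.255.255 - subnet mask
255 - 255 = 0
255 - 252 = 3
255 - 0 = 255
255 - 0 = 255
Wildcard: 0.3.255.255


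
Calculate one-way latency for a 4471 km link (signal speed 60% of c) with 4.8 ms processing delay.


Speed = 0.6 * 3e5 km/s = 180000 km/s
Propagation delay = 4471 / 180000 = 0.0248 s = 24.8389 ms
Processing delay = 4.8 ms
Total one-way latency = 29.6389 ms


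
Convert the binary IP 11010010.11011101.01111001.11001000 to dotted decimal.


11010010 = 210
11011101 = 221
01111001 = 121
11001000 = 200
IP: 210.221.121.200


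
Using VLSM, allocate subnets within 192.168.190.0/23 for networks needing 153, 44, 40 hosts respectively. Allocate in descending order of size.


153 hosts -> /24 (254 usable): 192.168.190.0/24
44 hosts -> /26 (62 usable): 192.168.191.0/26
40 hosts -> /26 (62 usable): 192.168.191.64/26
Allocation: 192.168.190.0/24 (153 hosts, 254 usable); 192.168.191.0/26 (44 hosts, 62 usable); 192.168.191.64/26 (40 hosts, 62 usable)


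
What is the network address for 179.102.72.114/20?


IP:   10110011.01100110.01001000.01110010
Mask: 11111111.11111111.11110000.00000000
AND operation:
Net:  10110011.01100110.01000000.00000000
Network: 179.102.64.0/20


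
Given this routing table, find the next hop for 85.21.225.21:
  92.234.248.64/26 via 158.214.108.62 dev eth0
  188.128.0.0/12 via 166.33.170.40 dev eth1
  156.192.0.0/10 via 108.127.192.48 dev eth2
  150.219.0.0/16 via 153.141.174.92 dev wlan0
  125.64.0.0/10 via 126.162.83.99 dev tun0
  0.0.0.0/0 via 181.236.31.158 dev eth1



Longest prefix match for 85.21.225.21:
  /26 92.234.248.64: no
  /12 188.128.0.0: no
  /10 156.192.0.0: no
  /16 150.219.0.0: no
  /10 125.64.0.0: no
  /0 0.0.0.0: MATCH
Selected: next-hop 181.236.31.158 via eth1 (matched /0)


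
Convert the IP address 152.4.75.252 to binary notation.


152 = 10011000
4 = 00000100
75 = 01001011
252 = 11111100
Binary: 10011000.00000100.01001011.11111100


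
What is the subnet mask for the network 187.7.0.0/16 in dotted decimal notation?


/16 means 16 network bits, 16 host bits
Binary: 11111111111111110000000000000000
Mask: 255.255.0.0


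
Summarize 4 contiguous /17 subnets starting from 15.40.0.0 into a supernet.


Original prefix: /17
Number of subnets: 4 = 2^2
New prefix = 17 - 2 = 15
Supernet: 15.40.0.0/15


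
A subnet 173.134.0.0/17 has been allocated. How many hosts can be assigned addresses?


Host bits = 32 - 17 = 15
Total addresses = 2^15 = 32768
Usable = total - 2 (network and broadcast)
Usable hosts: 32766


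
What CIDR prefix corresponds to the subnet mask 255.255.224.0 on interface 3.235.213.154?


Binary: 11111111.11111111.11100000.00000000
Count leading 1s
Prefix: /19


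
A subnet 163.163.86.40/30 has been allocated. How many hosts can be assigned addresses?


Host bits = 32 - 30 = 2
Total addresses = 2^2 = 4
Usable = total - 2 (network and broadcast)
Usable hosts: 2


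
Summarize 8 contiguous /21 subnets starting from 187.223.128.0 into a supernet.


Original prefix: /21
Number of subnets: 8 = 2^3
New prefix = 21 - 3 = 18
Supernet: 187.223.128.0/18


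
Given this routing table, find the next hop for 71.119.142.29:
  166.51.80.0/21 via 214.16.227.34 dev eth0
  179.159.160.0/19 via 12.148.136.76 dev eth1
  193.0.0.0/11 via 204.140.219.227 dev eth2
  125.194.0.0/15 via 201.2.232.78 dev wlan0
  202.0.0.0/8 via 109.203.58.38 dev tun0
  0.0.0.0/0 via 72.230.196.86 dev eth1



Longest prefix match for 71.119.142.29:
  /21 166.51.80.0: no
  /19 179.159.160.0: no
  /11 193.0.0.0: no
  /15 125.194.0.0: no
  /8 202.0.0.0: no
  /0 0.0.0.0: MATCH
Selected: next-hop 72.230.196.86 via eth1 (matched /0)


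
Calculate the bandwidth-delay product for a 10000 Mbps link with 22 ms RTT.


BDP = bandwidth * RTT
= 10000 Mbps * 22 ms
= 10000 * 1e6 * 22 / 1000 bits
= 220000000 bits
= 27500000 bytes
= 26855.4688 KB
BDP = 220000000 bits (27500000 bytes)


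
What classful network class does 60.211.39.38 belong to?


First octet: 60
Binary: 00111100
0xxxxxxx -> Class A (1-126)
Class A, default mask 255.0.0.0 (/8)


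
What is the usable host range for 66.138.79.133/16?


Network: 66.138.0.0
Broadcast: 66.138.255.255
First usable = network + 1
Last usable = broadcast - 1
Range: 66.138.0.1 to 66.138.255.254


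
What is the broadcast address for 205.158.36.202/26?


Network: 205.158.36.192/26
Host bits = 6
Set all host bits to 1:
Broadcast: 205.158.36.255


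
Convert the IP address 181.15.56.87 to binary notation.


181 = 10110101
15 = 00001111
56 = 00111000
87 = 01010111
Binary: 10110101.00001111.00111000.01010111


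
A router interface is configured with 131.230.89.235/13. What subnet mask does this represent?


/13 means 13 network bits, 19 host bits
Binary: 11111111111110000000000000000000
Mask: 255.248.0.0


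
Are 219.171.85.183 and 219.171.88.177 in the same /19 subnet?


Mask: 255.255.224.0
219.171.85.183 AND mask = 219.171.64.0
219.171.88.177 AND mask = 219.171.64.0
Yes, same subnet (219.171.64.0)


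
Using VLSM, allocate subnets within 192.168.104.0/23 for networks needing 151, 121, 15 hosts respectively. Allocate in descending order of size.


151 hosts -> /24 (254 usable): 192.168.104.0/24
121 hosts -> /25 (126 usable): 192.168.105.0/25
15 hosts -> /27 (30 usable): 192.168.105.128/27
Allocation: 192.168.104.0/24 (151 hosts, 254 usable); 192.168.105.0/25 (121 hosts, 126 usable); 192.168.105.128/27 (15 hosts, 30 usable)


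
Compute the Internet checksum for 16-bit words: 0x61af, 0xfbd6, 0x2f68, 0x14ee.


Sum all words (with carry folding):
+ 0x61af = 0x61af
+ 0xfbd6 = 0x5d86
+ 0x2f68 = 0x8cee
+ 0x14ee = 0xa1dc
One's complement: ~0xa1dc
Checksum = 0x5e23


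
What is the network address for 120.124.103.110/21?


IP:   01111000.01111100.01100111.01101110
Mask: 11111111.11111111.11111000.00000000
AND operation:
Net:  01111000.01111100.01100000.00000000
Network: 120.124.96.0/21


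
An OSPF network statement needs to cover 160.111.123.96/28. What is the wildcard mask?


Subnet mask: 255.255.255.240
Wildcard = 255.255.255.255 - subnet mask
255 - 255 = 0
255 - 255 = 0
255 - 255 = 0
255 - 240 = 15
Wildcard: 0.0.0.15


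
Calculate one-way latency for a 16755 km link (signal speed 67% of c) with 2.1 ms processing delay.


Speed = 0.67 * 3e5 km/s = 201000 km/s
Propagation delay = 16755 / 201000 = 0.0834 s = 83.3582 ms
Processing delay = 2.1 ms
Total one-way latency = 85.4582 ms


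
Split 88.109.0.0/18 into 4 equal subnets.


New prefix = 18 + 2 = 20
Each subnet has 4096 addresses
  88.109.0.0/20
  88.109.16.0/20
  88.109.32.0/20
  88.109.48.0/20
Subnets: 88.109.0.0/20, 88.109.16.0/20, 88.109.32.0/20, 88.109.48.0/20


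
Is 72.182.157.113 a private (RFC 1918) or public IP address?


RFC 1918 private ranges:
  10.0.0.0/8 (10.0.0.0 - 10.255.255.255)
  172.16.0.0/12 (172.16.0.0 - 172.31.255.255)
  192.168.0.0/16 (192.168.0.0 - 192.168.255.255)
Public (not in any RFC 1918 range)


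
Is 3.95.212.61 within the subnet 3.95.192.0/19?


Subnet network: 3.95.192.0
Test IP AND mask: 3.95.192.0
Yes, 3.95.212.61 is in 3.95.192.0/19


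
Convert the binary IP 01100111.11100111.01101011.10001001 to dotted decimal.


01100111 = 103
11100111 = 231
01101011 = 107
10001001 = 137
IP: 103.231.107.137


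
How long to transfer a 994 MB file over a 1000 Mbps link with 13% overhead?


Effective throughput = 1000 * (1 - 13/100) = 870 Mbps
File size in Mb = 994 * 8 = 7952 Mb
Time = 7952 / 870
Time = 9.1402 seconds


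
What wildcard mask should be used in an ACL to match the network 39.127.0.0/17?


Subnet mask: 255.255.128.0
Wildcard = 255.255.255.255 - subnet mask
255 - 255 = 0
255 - 255 = 0
255 - 128 = 127
255 - 0 = 255
Wildcard: 0.0.127.255


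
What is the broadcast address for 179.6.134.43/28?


Network: 179.6.134.32/28
Host bits = 4
Set all host bits to 1:
Broadcast: 179.6.134.47


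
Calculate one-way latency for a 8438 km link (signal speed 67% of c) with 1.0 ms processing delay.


Speed = 0.67 * 3e5 km/s = 201000 km/s
Propagation delay = 8438 / 201000 = 0.042 s = 41.9801 ms
Processing delay = 1.0 ms
Total one-way latency = 42.9801 ms


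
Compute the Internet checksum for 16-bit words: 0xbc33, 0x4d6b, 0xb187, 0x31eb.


Sum all words (with carry folding):
+ 0xbc33 = 0xbc33
+ 0x4d6b = 0x099f
+ 0xb187 = 0xbb26
+ 0x31eb = 0xed11
One's complement: ~0xed11
Checksum = 0x12ee


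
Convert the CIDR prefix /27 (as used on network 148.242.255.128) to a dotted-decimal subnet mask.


/27 means 27 network bits, 5 host bits
Binary: 11111111111111111111111111100000
Mask: 255.255.255.224


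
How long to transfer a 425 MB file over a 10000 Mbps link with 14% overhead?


Effective throughput = 10000 * (1 - 14/100) = 8600 Mbps
File size in Mb = 425 * 8 = 3400 Mb
Time = 3400 / 8600
Time = 0.3953 seconds


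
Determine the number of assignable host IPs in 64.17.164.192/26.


Host bits = 32 - 26 = 6
Total addresses = 2^6 = 64
Usable = total - 2 (network and broadcast)
Usable hosts: 62


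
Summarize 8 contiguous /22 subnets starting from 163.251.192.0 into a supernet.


Original prefix: /22
Number of subnets: 8 = 2^3
New prefix = 22 - 3 = 19
Supernet: 163.251.192.0/19


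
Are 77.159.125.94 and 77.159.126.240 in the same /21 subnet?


Mask: 255.255.248.0
77.159.125.94 AND mask = 77.159.120.0
77.159.126.240 AND mask = 77.159.120.0
Yes, same subnet (77.159.120.0)


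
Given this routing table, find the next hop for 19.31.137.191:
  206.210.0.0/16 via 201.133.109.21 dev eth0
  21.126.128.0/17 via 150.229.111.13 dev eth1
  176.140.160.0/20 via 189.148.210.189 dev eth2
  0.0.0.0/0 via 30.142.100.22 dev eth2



Longest prefix match for 19.31.137.191:
  /16 206.210.0.0: no
  /17 21.126.128.0: no
  /20 176.140.160.0: no
  /0 0.0.0.0: MATCH
Selected: next-hop 30.142.100.22 via eth2 (matched /0)


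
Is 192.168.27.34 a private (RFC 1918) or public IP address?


RFC 1918 private ranges:
  10.0.0.0/8 (10.0.0.0 - 10.255.255.255)
  172.16.0.0/12 (172.16.0.0 - 172.31.255.255)
  192.168.0.0/16 (192.168.0.0 - 192.168.255.255)
Private (in 192.168.0.0/16)


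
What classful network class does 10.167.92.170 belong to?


First octet: 10
Binary: 00001010
0xxxxxxx -> Class A (1-126)
Class A, default mask 255.0.0.0 (/8)


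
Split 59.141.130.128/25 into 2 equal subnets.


New prefix = 25 + 1 = 26
Each subnet has 64 addresses
  59.141.130.128/26
  59.141.130.192/26
Subnets: 59.141.130.128/26, 59.141.130.192/26


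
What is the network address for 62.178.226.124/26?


IP:   00111110.10110010.11100010.01111100
Mask: 11111111.11111111.11111111.11000000
AND operation:
Net:  00111110.10110010.11100010.01000000
Network: 62.178.226.64/26


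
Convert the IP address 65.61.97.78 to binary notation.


65 = 01000001
61 = 00111101
97 = 01100001
78 = 01001110
Binary: 01000001.00111101.01100001.01001110


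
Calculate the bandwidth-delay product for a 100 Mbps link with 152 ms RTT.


BDP = bandwidth * RTT
= 100 Mbps * 152 ms
= 100 * 1e6 * 152 / 1000 bits
= 15200000 bits
= 1900000 bytes
= 1855.4688 KB
BDP = 15200000 bits (1900000 bytes)


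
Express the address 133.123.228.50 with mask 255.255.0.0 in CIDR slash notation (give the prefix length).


Binary: 11111111.11111111.00000000.00000000
Count leading 1s
Prefix: /16


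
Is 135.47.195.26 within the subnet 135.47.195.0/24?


Subnet network: 135.47.195.0
Test IP AND mask: 135.47.195.0
Yes, 135.47.195.26 is in 135.47.195.0/24


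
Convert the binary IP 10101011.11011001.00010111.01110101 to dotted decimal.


10101011 = 171
11011001 = 217
00010111 = 23
01110101 = 117
IP: 171.217.23.117


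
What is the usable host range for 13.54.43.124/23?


Network: 13.54.42.0
Broadcast: 13.54.43.255
First usable = network + 1
Last usable = broadcast - 1
Range: 13.54.42.1 to 13.54.43.254


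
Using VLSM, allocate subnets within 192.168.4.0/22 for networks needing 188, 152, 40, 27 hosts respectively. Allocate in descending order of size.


188 hosts -> /24 (254 usable): 192.168.4.0/24
152 hosts -> /24 (254 usable): 192.168.5.0/24
40 hosts -> /26 (62 usable): 192.168.6.0/26
27 hosts -> /27 (30 usable): 192.168.6.64/27
Allocation: 192.168.4.0/24 (188 hosts, 254 usable); 192.168.5.0/24 (152 hosts, 254 usable); 192.168.6.0/26 (40 hosts, 62 usable); 192.168.6.64/27 (27 hosts, 30 usable)


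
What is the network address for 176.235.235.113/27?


IP:   10110000.11101011.11101011.01110001
Mask: 11111111.11111111.11111111.11100000
AND operation:
Net:  10110000.11101011.11101011.01100000
Network: 176.235.235.96/27


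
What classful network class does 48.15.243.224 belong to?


First octet: 48
Binary: 00110000
0xxxxxxx -> Class A (1-126)
Class A, default mask 255.0.0.0 (/8)


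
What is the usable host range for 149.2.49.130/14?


Network: 149.0.0.0
Broadcast: 149.3.255.255
First usable = network + 1
Last usable = broadcast - 1
Range: 149.0.0.1 to 149.3.255.254


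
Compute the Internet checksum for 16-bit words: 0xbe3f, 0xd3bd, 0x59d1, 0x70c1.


Sum all words (with carry folding):
+ 0xbe3f = 0xbe3f
+ 0xd3bd = 0x91fd
+ 0x59d1 = 0xebce
+ 0x70c1 = 0x5c90
One's complement: ~0x5c90
Checksum = 0xa36f


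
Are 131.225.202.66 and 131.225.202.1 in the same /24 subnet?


Mask: 255.255.255.0
131.225.202.66 AND mask = 131.225.202.0
131.225.202.1 AND mask = 131.225.202.0
Yes, same subnet (131.225.202.0)


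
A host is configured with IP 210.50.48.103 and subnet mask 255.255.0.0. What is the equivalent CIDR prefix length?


Binary: 11111111.11111111.00000000.00000000
Count leading 1s
Prefix: /16


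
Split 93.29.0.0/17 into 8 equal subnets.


New prefix = 17 + 3 = 20
Each subnet has 4096 addresses
  93.29.0.0/20
  93.29.16.0/20
  93.29.32.0/20
  93.29.48.0/20
  93.29.64.0/20
  93.29.80.0/20
  93.29.96.0/20
  93.29.112.0/20
Subnets: 93.29.0.0/20, 93.29.16.0/20, 93.29.32.0/20, 93.29.48.0/20, 93.29.64.0/20, 93.29.80.0/20, 93.29.96.0/20, 93.29.112.0/20


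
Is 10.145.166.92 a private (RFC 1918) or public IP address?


RFC 1918 private ranges:
  10.0.0.0/8 (10.0.0.0 - 10.255.255.255)
  172.16.0.0/12 (172.16.0.0 - 172.31.255.255)
  192.168.0.0/16 (192.168.0.0 - 192.168.255.255)
Private (in 10.0.0.0/8)


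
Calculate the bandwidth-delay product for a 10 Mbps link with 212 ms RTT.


BDP = bandwidth * RTT
= 10 Mbps * 212 ms
= 10 * 1e6 * 212 / 1000 bits
= 2120000 bits
= 265000 bytes
= 258.7891 KB
BDP = 2120000 bits (265000 bytes)


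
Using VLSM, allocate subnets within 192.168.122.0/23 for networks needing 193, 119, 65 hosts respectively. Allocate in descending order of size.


193 hosts -> /24 (254 usable): 192.168.122.0/24
119 hosts -> /25 (126 usable): 192.168.123.0/25
65 hosts -> /25 (126 usable): 192.168.123.128/25
Allocation: 192.168.122.0/24 (193 hosts, 254 usable); 192.168.123.0/25 (119 hosts, 126 usable); 192.168.123.128/25 (65 hosts, 126 usable)


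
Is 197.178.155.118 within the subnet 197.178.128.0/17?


Subnet network: 197.178.128.0
Test IP AND mask: 197.178.128.0
Yes, 197.178.155.118 is in 197.178.128.0/17


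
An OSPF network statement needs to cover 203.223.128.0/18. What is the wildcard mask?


Subnet mask: 255.255.192.0
Wildcard = 255.255.255.255 - subnet mask
255 - 255 = 0
255 - 255 = 0
255 - 192 = 63
255 - 0 = 255
Wildcard: 0.0.63.255


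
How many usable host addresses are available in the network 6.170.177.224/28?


Host bits = 32 - 28 = 4
Total addresses = 2^4 = 16
Usable = total - 2 (network and broadcast)
Usable hosts: 14


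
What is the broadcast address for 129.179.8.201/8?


Network: 129.0.0.0/8
Host bits = 24
Set all host bits to 1:
Broadcast: 129.255.255.255


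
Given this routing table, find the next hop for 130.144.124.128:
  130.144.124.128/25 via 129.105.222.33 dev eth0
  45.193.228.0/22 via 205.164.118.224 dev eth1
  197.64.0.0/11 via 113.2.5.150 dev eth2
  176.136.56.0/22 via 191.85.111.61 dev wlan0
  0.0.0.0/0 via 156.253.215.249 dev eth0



Longest prefix match for 130.144.124.128:
  /25 130.144.124.128: MATCH
  /22 45.193.228.0: no
  /11 197.64.0.0: no
  /22 176.136.56.0: no
  /0 0.0.0.0: MATCH
Selected: next-hop 129.105.222.33 via eth0 (matched /25)


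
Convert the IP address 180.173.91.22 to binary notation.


180 = 10110100
173 = 10101101
91 = 01011011
22 = 00010110
Binary: 10110100.10101101.01011011.00010110


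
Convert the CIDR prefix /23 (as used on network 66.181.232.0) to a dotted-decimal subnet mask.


/23 means 23 network bits, 9 host bits
Binary: 11111111111111111111111000000000
Mask: 255.255.254.0


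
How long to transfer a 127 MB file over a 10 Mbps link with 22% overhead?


Effective throughput = 10 * (1 - 22/100) = 7.8 Mbps
File size in Mb = 127 * 8 = 1016 Mb
Time = 1016 / 7.8
Time = 130.2564 seconds


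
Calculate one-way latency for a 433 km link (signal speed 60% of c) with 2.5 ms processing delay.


Speed = 0.6 * 3e5 km/s = 180000 km/s
Propagation delay = 433 / 180000 = 0.0024 s = 2.4056 ms
Processing delay = 2.5 ms
Total one-way latency = 4.9056 ms


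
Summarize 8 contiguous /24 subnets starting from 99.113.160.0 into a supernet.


Original prefix: /24
Number of subnets: 8 = 2^3
New prefix = 24 - 3 = 21
Supernet: 99.113.160.0/21


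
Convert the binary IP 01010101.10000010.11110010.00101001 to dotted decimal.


01010101 = 85
10000010 = 130
11110010 = 242
00101001 = 41
IP: 85.130.242.41


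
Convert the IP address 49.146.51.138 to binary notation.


49 = 00110001
146 = 10010010
51 = 00110011
138 = 10001010
Binary: 00110001.10010010.00110011.10001010


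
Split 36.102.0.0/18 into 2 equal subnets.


New prefix = 18 + 1 = 19
Each subnet has 8192 addresses
  36.102.0.0/19
  36.102.32.0/19
Subnets: 36.102.0.0/19, 36.102.32.0/19


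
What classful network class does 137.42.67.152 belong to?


First octet: 137
Binary: 10001001
10xxxxxx -> Class B (128-191)
Class B, default mask 255.255.0.0 (/16)


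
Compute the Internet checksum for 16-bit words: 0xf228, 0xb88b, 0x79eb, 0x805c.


Sum all words (with carry folding):
+ 0xf228 = 0xf228
+ 0xb88b = 0xaab4
+ 0x79eb = 0x24a0
+ 0x805c = 0xa4fc
One's complement: ~0xa4fc
Checksum = 0x5b03


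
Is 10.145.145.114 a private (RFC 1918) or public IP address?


RFC 1918 private ranges:
  10.0.0.0/8 (10.0.0.0 - 10.255.255.255)
  172.16.0.0/12 (172.16.0.0 - 172.31.255.255)
  192.168.0.0/16 (192.168.0.0 - 192.168.255.255)
Private (in 10.0.0.0/8)


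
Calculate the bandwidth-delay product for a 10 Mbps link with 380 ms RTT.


BDP = bandwidth * RTT
= 10 Mbps * 380 ms
= 10 * 1e6 * 380 / 1000 bits
= 3800000 bits
= 475000 bytes
= 463.8672 KB
BDP = 3800000 bits (475000 bytes)


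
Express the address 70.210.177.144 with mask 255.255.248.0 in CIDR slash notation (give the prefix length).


Binary: 11111111.11111111.11111000.00000000
Count leading 1s
Prefix: /21


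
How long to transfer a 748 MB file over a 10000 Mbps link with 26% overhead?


Effective throughput = 10000 * (1 - 26/100) = 7400 Mbps
File size in Mb = 748 * 8 = 5984 Mb
Time = 5984 / 7400
Time = 0.8086 seconds


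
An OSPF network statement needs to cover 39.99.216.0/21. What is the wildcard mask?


Subnet mask: 255.255.248.0
Wildcard = 255.255.255.255 - subnet mask
255 - 255 = 0
255 - 255 = 0
255 - 248 = 7
255 - 0 = 255
Wildcard: 0.0.7.255


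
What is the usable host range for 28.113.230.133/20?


Network: 28.113.224.0
Broadcast: 28.113.239.255
First usable = network + 1
Last usable = broadcast - 1
Range: 28.113.224.1 to 28.113.239.254


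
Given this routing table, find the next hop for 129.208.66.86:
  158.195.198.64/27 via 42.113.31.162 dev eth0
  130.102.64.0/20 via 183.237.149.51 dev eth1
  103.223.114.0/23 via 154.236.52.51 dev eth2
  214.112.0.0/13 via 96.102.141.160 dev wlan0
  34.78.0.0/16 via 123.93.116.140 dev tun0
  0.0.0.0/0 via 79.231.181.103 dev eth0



Longest prefix match for 129.208.66.86:
  /27 158.195.198.64: no
  /20 130.102.64.0: no
  /23 103.223.114.0: no
  /13 214.112.0.0: no
  /16 34.78.0.0: no
  /0 0.0.0.0: MATCH
Selected: next-hop 79.231.181.103 via eth0 (matched /0)


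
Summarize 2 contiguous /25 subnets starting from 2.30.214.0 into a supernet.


Original prefix: /25
Number of subnets: 2 = 2^1
New prefix = 25 - 1 = 24
Supernet: 2.30.214.0/24


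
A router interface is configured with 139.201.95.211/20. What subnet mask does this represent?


/20 means 20 network bits, 12 host bits
Binary: 11111111111111111111000000000000
Mask: 255.255.240.0


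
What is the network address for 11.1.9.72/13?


IP:   00001011.00000001.00001001.01001000
Mask: 11111111.11111000.00000000.00000000
AND operation:
Net:  00001011.00000000.00000000.00000000
Network: 11.0.0.0/13


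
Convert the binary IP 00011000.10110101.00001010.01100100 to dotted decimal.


00011000 = 24
10110101 = 181
00001010 = 10
01100100 = 100
IP: 24.181.10.100


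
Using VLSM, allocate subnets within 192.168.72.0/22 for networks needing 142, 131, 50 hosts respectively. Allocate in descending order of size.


142 hosts -> /24 (254 usable): 192.168.72.0/24
131 hosts -> /24 (254 usable): 192.168.73.0/24
50 hosts -> /26 (62 usable): 192.168.74.0/26
Allocation: 192.168.72.0/24 (142 hosts, 254 usable); 192.168.73.0/24 (131 hosts, 254 usable); 192.168.74.0/26 (50 hosts, 62 usable)


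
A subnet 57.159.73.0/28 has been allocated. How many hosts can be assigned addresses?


Host bits = 32 - 28 = 4
Total addresses = 2^4 = 16
Usable = total - 2 (network and broadcast)
Usable hosts: 14


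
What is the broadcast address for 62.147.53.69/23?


Network: 62.147.52.0/23
Host bits = 9
Set all host bits to 1:
Broadcast: 62.147.53.255


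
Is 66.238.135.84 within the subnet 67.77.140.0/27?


Subnet network: 67.77.140.0
Test IP AND mask: 66.238.135.64
No, 66.238.135.84 is not in 67.77.140.0/27


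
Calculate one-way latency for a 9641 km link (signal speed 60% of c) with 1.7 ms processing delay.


Speed = 0.6 * 3e5 km/s = 180000 km/s
Propagation delay = 9641 / 180000 = 0.0536 s = 53.5611 ms
Processing delay = 1.7 ms
Total one-way latency = 55.2611 ms


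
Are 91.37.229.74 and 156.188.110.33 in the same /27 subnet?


Mask: 255.255.255.224
91.37.229.74 AND mask = 91.37.229.64
156.188.110.33 AND mask = 156.188.110.32
No, different subnets (91.37.229.64 vs 156.188.110.32)


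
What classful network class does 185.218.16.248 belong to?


First octet: 185
Binary: 10111001
10xxxxxx -> Class B (128-191)
Class B, default mask 255.255.0.0 (/16)


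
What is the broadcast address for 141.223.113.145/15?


Network: 141.222.0.0/15
Host bits = 17
Set all host bits to 1:
Broadcast: 141.223.255.255
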